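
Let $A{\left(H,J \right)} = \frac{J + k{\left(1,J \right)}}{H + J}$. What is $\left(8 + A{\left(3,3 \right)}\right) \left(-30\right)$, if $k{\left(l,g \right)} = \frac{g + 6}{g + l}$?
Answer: $- \frac{1065}{4} \approx -266.25$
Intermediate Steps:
$k{\left(l,g \right)} = \frac{6 + g}{g + l}$
$A{\left(H,J \right)} = \frac{J + \frac{6 + J}{1 + J}}{H + J}$ ($A{\left(H,J \right)} = \frac{J + \frac{6 + J}{J + 1}}{H + J} = \frac{J + \frac{6 + J}{1 + J}}{H + J}$)
$\left(8 + A{\left(3,3 \right)}\right) \left(-30\right) = \left(8 + \frac{6 + 3 + 3 \left(1 + 3\right)}{\left(1 + 3\right) \left(3 + 3\right)}\right) \left(-30\right) = \left(8 + \frac{6 + 3 + 3 \cdot 4}{4 \cdot 6}\right) \left(-30\right) = \left(8 + \frac{1}{4} \cdot \frac{1}{6} \left(6 + 3 + 12\right)\right) \left(-30\right) = \left(8 + \frac{1}{4} \cdot \frac{1}{6} \cdot 21\right) \left(-30\right) = \left(8 + \frac{7}{8}\right) \left(-30\right) = \frac{71}{8} \left(-30\right) = - \frac{1065}{4}$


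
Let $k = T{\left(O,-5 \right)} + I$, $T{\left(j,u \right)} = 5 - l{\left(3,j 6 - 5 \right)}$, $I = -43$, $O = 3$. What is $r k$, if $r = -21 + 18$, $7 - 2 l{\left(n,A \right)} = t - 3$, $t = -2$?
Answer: $132$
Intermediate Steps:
$l{\left(n,A \right)} = 6$ ($l{\left(n,A \right)} = \frac{7}{2} - \frac{-2 - 3}{2} = \frac{7}{2} - - \frac{5}{2} = \frac{7}{2} + \frac{5}{2} = 6$)
$T{\left(j,u \right)} = -1$ ($T{\left(j,u \right)} = 5 - 6 = -1$)
$k = -44$ ($k = -1 - 43 = -44$)
$r = -3$
$r k = \left(-3\right) \left(-44\right) = 132$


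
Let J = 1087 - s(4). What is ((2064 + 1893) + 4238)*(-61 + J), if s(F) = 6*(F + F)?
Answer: 8014710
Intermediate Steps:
s(F) = 12*F (s(F) = 6*(2*F) = 12*F)
J = 1039 (J = 1087 - 12*4 = 1087 - 1*48 = 1087 - 48 = 1039)
((2064 + 1893) + 4238)*(-61 + J) = ((2064 + 1893) + 4238)*(-61 + 1039) = (3957 + 4238)*978 = 8195*978 = 8014710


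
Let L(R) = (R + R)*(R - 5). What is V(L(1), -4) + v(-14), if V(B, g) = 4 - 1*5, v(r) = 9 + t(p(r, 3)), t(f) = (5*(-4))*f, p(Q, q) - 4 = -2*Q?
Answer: -632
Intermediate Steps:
L(R) = 2*R*(-5 + R) (L(R) = (2*R)*(-5 + R) = 2*R*(-5 + R))
p(Q, q) = 4 - 2*Q
t(f) = -20*f
v(r) = -71 + 40*r (v(r) = 9 - 20*(4 - 2*r) = 9 + (-80 + 40*r) = -71 + 40*r)
V(B, g) = -1 (V(B, g) = 4 - 5 = -1)
V(L(1), -4) + v(-14) = -1 + (-71 + 40*(-14)) = -1 + (-71 - 560) = -1 - 631 = -632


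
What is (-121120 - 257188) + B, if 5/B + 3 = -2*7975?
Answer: -6035147529/15953 ≈ -3.7831e+5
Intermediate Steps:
B = -5/15953 (B = 5/(-3 - 2*7975) = 5/(-3 - 15950) = 5/(-15953) = 5*(-1/15953) = -5/15953 ≈ -0.00031342)
(-121120 - 257188) + B = (-121120 - 257188) - 5/15953 = -378308 - 5/15953 = -6035147529/15953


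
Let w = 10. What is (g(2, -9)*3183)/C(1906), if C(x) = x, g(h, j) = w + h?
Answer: 19098/953 ≈ 20.040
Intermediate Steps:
g(h, j) = 10 + h
(g(2, -9)*3183)/C(1906) = ((10 + 2)*3183)/1906 = (12*3183)*(1/1906) = 38196*(1/1906) = 19098/953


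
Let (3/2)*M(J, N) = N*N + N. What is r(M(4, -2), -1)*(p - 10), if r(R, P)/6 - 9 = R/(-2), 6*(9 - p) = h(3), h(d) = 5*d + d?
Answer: -200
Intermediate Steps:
M(J, N) = 2*N/3 + 2*N²/3 (M(J, N) = 2*(N*N + N)/3 = 2*(N² + N)/3 = 2*(N + N²)/3 = 2*N/3 + 2*N²/3)
h(d) = 6*d
p = 6 (p = 9 - 3 = 6)
r(R, P) = 54 - 3*R (r(R, P) = 54 + 6*(R/(-2)) = 54 + 6*(R*(-½)) = 54 + 6*(-R/2) = 54 - 3*R)
r(M(4, -2), -1)*(p - 10) = (54 - 2*(-2)*(1 - 2))*(6 - 10) = (54 - 2*(-2)*(-1))*(-4) = (54 - 3*4/3)*(-4) = (54 - 4)*(-4) = 50*(-4) = -200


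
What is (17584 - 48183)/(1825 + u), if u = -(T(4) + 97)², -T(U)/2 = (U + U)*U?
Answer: -30599/736 ≈ -41.575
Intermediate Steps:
T(U) = -4*U² (T(U) = -2*(U + U)*U = -2*2*U*U = -4*U²)
u = -1089 (u = -(-4*4² + 97)² = -(-4*16 + 97)² = -(-64 + 97)² = -1*33² = -1*1089 = -1089)
(17584 - 48183)/(1825 + u) = (17584 - 48183)/(1825 - 1089) = -30599/736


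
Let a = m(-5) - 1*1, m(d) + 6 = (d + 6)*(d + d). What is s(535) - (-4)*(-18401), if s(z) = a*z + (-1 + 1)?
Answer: -82699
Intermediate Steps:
m(d) = -6 + 2*d*(6 + d) (m(d) = -6 + (d + 6)*(d + d) = -6 + (6 + d)*(2*d) = -6 + 2*d*(6 + d))
a = -17 (a = (-6 + 2*(-5)² + 12*(-5)) - 1*1 = (-6 + 2*25 - 60) - 1 = (-6 + 50 - 60) - 1 = -16 - 1 = -17)
s(z) = -17*z (s(z) = -17*z + (-1 + 1) = -17*z + 0 = -17*z)
s(535) - (-4)*(-18401) = -17*535 - (-4)*(-18401) = -9095 - 1*73604 = -9095 - 73604 = -82699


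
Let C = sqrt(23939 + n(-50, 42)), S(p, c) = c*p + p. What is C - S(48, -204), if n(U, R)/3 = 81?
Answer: 9744 + sqrt(24182) ≈ 9899.5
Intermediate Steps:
S(p, c) = p + c*p
n(U, R) = 243 (n(U, R) = 3*81 = 243)
C = sqrt(24182) (C = sqrt(23939 + 243) = sqrt(24182) ≈ 155.51)
C - S(48, -204) = sqrt(24182) - 48*(1 - 204) = sqrt(24182) - 48*(-203) = sqrt(24182) - 1*(-9744) = sqrt(24182) + 9744 = 9744 + sqrt(24182)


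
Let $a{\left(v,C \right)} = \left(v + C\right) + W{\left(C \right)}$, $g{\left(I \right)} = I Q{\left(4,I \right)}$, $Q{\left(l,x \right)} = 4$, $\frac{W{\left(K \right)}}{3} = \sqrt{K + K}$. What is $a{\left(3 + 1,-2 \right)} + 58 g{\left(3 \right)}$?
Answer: $698 + 6 i \approx 698.0 + 6.0 i$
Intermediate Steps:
$W{\left(K \right)} = 3 \sqrt{2} \sqrt{K}$ ($W{\left(K \right)} = 3 \sqrt{K + K} = 3 \sqrt{2 K} = 3 \sqrt{2} \sqrt{K}$)
$g{\left(I \right)} = 4 I$ ($g{\left(I \right)} = I 4 = 4 I$)
$a{\left(v,C \right)} = C + v + 3 \sqrt{2} \sqrt{C}$ ($a{\left(v,C \right)} = \left(v + C\right) + 3 \sqrt{2} \sqrt{C} = \left(C + v\right) + 3 \sqrt{2} \sqrt{C} = C + v + 3 \sqrt{2} \sqrt{C}$)
$a{\left(3 + 1,-2 \right)} + 58 g{\left(3 \right)} = \left(-2 + \left(3 + 1\right) + 3 \sqrt{2} \sqrt{-2}\right) + 58 \cdot 4 \cdot 3 = \left(-2 + 4 + 3 \sqrt{2} i \sqrt{2}\right) + 58 \cdot 12 = \left(-2 + 4 + 6 i\right) + 696 = \left(2 + 6 i\right) + 696 = 698 + 6 i$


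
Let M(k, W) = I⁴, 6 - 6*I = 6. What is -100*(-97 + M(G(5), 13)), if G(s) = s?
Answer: 9700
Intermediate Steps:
I = 0 (I = 1 - ⅙*6 = 1 - 1 = 0)
M(k, W) = 0 (M(k, W) = 0⁴ = 0)
-100*(-97 + M(G(5), 13)) = -100*(-97 + 0) = -100*(-97) = 9700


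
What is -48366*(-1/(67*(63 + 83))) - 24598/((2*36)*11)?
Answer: -50577941/1936836 ≈ -26.114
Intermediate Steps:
-48366*(-1/(67*(63 + 83))) - 24598/((2*36)*11) = -48366/(146*(-67)) - 24598/(72*11) = -48366/(-9782) - 24598/792 = -48366*(-1/9782) - 24598*1/792 = 24183/4891 - 12299/396 = -50577941/1936836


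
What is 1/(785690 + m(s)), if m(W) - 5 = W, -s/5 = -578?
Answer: 1/788585 ≈ 1.2681e-6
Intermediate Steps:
s = 2890 (s = -5*(-578) = 2890)
m(W) = 5 + W
1/(785690 + m(s)) = 1/(785690 + (5 + 2890)) = 1/(785690 + 2895) = 1/788585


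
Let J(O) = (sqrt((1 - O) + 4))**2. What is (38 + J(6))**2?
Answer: 1369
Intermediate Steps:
J(O) = 5 - O (J(O) = (sqrt(5 - O))**2 = 5 - O)
(38 + J(6))**2 = (38 + (5 - 1*6))**2 = (38 + (5 - 6))**2 = (38 - 1)**2 = 37**2 = 1369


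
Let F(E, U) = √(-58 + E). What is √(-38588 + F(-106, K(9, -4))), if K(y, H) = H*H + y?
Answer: √(-38588 + 2*I*√41) ≈ 0.0326 + 196.44*I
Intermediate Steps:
K(y, H) = y + H² (K(y, H) = H² + y = y + H²)
√(-38588 + F(-106, K(9, -4))) = √(-38588 + √(-58 - 106)) = √(-38588 + √(-164)) = √(-38588 + 2*I*√41)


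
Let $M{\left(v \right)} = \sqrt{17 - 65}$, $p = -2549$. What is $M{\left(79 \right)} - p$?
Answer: $2549 + 4 i \sqrt{3} \approx 2549.0 + 6.9282 i$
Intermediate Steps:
$M{\left(v \right)} = 4 i \sqrt{3}$ ($M{\left(v \right)} = \sqrt{-48} = 4 i \sqrt{3}$)
$M{\left(79 \right)} - p = 4 i \sqrt{3} - -2549 = 4 i \sqrt{3} + 2549 = 2549 + 4 i \sqrt{3}$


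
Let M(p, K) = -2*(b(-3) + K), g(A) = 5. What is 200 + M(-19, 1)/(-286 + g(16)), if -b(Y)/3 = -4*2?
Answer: 56250/281 ≈ 200.18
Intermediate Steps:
b(Y) = 24 (b(Y) = -(-12)*2 = -3*(-8) = 24)
M(p, K) = -48 - 2*K (M(p, K) = -2*(24 + K) = -48 - 2*K)
200 + M(-19, 1)/(-286 + g(16)) = 200 + (-48 - 2*1)/(-286 + 5) = 200 + (-48 - 2)/(-281) = 200 - 1/281*(-50) = 200 + 50/281 = 56250/281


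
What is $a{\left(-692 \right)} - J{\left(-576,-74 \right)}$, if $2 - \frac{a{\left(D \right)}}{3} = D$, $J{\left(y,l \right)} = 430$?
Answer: $1652$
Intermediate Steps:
$a{\left(D \right)} = 6 - 3 D$
$a{\left(-692 \right)} - J{\left(-576,-74 \right)} = \left(6 - -2076\right) - 430 = \left(6 + 2076\right) - 430 = 2082 - 430 = 1652$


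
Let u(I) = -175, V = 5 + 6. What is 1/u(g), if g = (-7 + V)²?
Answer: -1/175 ≈ -0.0057143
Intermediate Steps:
V = 11
g = 16 (g = (-7 + 11)² = 4² = 16)
1/u(g) = 1/(-175) = -1/175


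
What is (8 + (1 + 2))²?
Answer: 121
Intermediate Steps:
(8 + (1 + 2))² = (8 + 3)² = 11² = 121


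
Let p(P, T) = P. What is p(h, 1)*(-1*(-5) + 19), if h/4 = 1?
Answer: 96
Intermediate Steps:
h = 4 (h = 4*1 = 4)
p(h, 1)*(-1*(-5) + 19) = 4*(-1*(-5) + 19) = 4*(5 + 19) = 4*24 = 96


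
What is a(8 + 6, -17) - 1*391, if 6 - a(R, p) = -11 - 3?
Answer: -371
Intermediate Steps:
a(R, p) = 20 (a(R, p) = 6 - (-11 - 3) = 6 - 1*(-14) = 6 + 14 = 20)
a(8 + 6, -17) - 1*391 = 20 - 1*391 = 20 - 391 = -371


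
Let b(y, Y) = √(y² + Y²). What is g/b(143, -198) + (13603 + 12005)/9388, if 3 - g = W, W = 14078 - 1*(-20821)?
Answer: 6402/2347 - 34896*√493/5423 ≈ -140.15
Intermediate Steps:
W = 34899 (W = 14078 + 20821 = 34899)
g = -34896 (g = 3 - 1*34899 = 3 - 34899 = -34896)
b(y, Y) = √(Y² + y²)
g/b(143, -198) + (13603 + 12005)/9388 = -34896/√((-198)² + 143²) + (13603 + 12005)/9388 = -34896/√(39204 + 20449) + 25608*(1/9388) = -34896*√493/5423 + 6402/2347 = 6402/2347 - 34896*√493/5423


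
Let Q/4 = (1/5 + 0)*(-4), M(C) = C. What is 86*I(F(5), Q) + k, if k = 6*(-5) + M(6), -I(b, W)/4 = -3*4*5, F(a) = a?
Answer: 20616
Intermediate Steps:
Q = -16/5 (Q = 4*((1/5 + 0)*(-4)) = 4*((1/5)*(-4)) = 4*(-4/5) = -16/5 ≈ -3.2000)
I(b, W) = 240 (I(b, W) = -4*(-3*4)*5 = -(-48)*5 = -4*(-60) = 240)
k = -24 (k = 6*(-5) + 6 = -30 + 6 = -24)
86*I(F(5), Q) + k = 86*240 - 24 = 20640 - 24 = 20616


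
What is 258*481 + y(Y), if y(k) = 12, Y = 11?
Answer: 124110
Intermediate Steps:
258*481 + y(Y) = 258*481 + 12 = 124098 + 12 = 124110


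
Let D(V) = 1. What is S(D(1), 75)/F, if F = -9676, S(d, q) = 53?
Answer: -53/9676 ≈ -0.0054775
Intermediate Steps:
S(D(1), 75)/F = 53/(-9676) = 53*(-1/9676) = -53/9676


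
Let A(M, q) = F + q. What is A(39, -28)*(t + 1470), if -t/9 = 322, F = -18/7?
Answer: 43656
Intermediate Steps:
F = -18/7 (F = -18*1/7 = -18/7 ≈ -2.5714)
t = -2898 (t = -9*322 = -2898)
A(M, q) = -18/7 + q
A(39, -28)*(t + 1470) = (-18/7 - 28)*(-2898 + 1470) = -214/7*(-1428) = 43656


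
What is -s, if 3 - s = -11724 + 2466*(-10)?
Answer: -36387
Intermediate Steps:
s = 36387 (s = 3 - (-11724 + 2466*(-10)) = 3 - (-11724 - 24660) = 3 - 1*(-36384) = 3 + 36384 = 36387)
-s = -1*36387 = -36387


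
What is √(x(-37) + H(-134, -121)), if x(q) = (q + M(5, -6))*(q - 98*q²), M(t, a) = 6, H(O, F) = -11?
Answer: √4160158 ≈ 2039.6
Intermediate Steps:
x(q) = (6 + q)*(q - 98*q²) (x(q) = (q + 6)*(q - 98*q²) = (6 + q)*(q - 98*q²))
√(x(-37) + H(-134, -121)) = √(-37*(6 - 587*(-37) - 98*(-37)²) - 11) = √(-37*(6 + 21719 - 98*1369) - 11) = √(-37*(6 + 21719 - 134162) - 11) = √(-37*(-112437) - 11) = √(4160169 - 11) = √4160158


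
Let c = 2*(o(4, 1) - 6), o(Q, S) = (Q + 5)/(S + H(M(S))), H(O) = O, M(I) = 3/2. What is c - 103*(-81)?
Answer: 41691/5 ≈ 8338.2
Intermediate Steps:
M(I) = 3/2 (M(I) = 3*(1/2) = 3/2)
o(Q, S) = (5 + Q)/(3/2 + S) (o(Q, S) = (Q + 5)/(S + 3/2) = (5 + Q)/(3/2 + S))
c = -24/5 (c = 2*(2*(5 + 4)/(3 + 2*1) - 6) = 2*(2*9/(3 + 2) - 6) = 2*(2*9/5 - 6) = 2*(2*(1/5)*9 - 6) = 2*(18/5 - 6) = 2*(-12/5) = -24/5 ≈ -4.8000)
c - 103*(-81) = -24/5 - 103*(-81) = -24/5 + 8343 = 41691/5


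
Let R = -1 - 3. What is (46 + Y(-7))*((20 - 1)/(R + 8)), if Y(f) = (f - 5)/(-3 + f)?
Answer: 1121/5 ≈ 224.20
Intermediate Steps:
R = -4
Y(f) = (-5 + f)/(-3 + f)
(46 + Y(-7))*((20 - 1)/(R + 8)) = (46 + (-5 - 7)/(-3 - 7))*((20 - 1)/(-4 + 8)) = (46 - 12/(-10))*(19/4) = (46 - ⅒*(-12))*(19*(¼)) = (46 + 6/5)*(19/4) = (236/5)*(19/4) = 1121/5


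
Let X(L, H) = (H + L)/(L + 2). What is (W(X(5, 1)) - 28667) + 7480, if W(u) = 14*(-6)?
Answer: -21271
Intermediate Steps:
X(L, H) = (H + L)/(2 + L)
W(u) = -84
(W(X(5, 1)) - 28667) + 7480 = (-84 - 28667) + 7480 = -28751 + 7480 = -21271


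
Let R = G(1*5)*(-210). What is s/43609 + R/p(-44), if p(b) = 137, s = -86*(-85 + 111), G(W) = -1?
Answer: 8851558/5974433 ≈ 1.4816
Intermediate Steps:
s = -2236 (s = -86*26 = -2236)
R = 210 (R = -1*(-210) = 210)
s/43609 + R/p(-44) = -2236/43609 + 210/137 = 8851558/5974433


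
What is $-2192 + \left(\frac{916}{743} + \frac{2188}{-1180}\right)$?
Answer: $- \frac{480589721}{219185} \approx -2192.6$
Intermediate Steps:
$-2192 + \left(\frac{916}{743} + \frac{2188}{-1180}\right) = -2192 + \left(916 \cdot \frac{1}{743} + 2188 \left(- \frac{1}{1180}\right)\right) = -2192 + \left(\frac{916}{743} - \frac{547}{295}\right) = -2192 - \frac{136201}{219185} = - \frac{480589721}{219185}$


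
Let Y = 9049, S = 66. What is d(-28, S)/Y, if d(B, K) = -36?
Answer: -36/9049 ≈ -0.0039783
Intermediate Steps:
d(-28, S)/Y = -36/9049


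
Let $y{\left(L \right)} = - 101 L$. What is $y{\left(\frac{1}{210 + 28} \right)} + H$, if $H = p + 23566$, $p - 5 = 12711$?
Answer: $\frac{8635015}{238} \approx 36282.0$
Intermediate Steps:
$p = 12716$ ($p = 5 + 12711 = 12716$)
$H = 36282$ ($H = 12716 + 23566 = 36282$)
$y{\left(\frac{1}{210 + 28} \right)} + H = - \frac{101}{210 + 28} + 36282 = - \frac{101}{238} + 36282 = \frac{8635015}{238}$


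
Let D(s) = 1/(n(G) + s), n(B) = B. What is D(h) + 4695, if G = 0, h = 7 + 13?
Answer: 93901/20 ≈ 4695.0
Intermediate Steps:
h = 20
D(s) = 1/s (D(s) = 1/(0 + s) = 1/s)
D(h) + 4695 = 1/20 + 4695 = 93901/20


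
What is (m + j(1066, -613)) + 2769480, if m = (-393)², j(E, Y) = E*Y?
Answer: 2270471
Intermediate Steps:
m = 154449
(m + j(1066, -613)) + 2769480 = (154449 + 1066*(-613)) + 2769480 = (154449 - 653458) + 2769480 = -499009 + 2769480 = 2270471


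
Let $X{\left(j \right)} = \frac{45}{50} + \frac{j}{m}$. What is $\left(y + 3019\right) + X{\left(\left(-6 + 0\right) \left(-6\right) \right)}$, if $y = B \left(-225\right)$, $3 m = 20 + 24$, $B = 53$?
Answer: $- \frac{979291}{110} \approx -8902.6$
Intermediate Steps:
$m = \frac{44}{3}$ ($m = \frac{20 + 24}{3} = \frac{1}{3} \cdot 44 = \frac{44}{3} \approx 14.667$)
$y = -11925$ ($y = 53 \left(-225\right) = -11925$)
$X{\left(j \right)} = \frac{9}{10} + \frac{3 j}{44}$ ($X{\left(j \right)} = \frac{45}{50} + \frac{j}{\frac{44}{3}} = 45 \cdot \frac{1}{50} + j \frac{3}{44} = \frac{9}{10} + \frac{3 j}{44}$)
$\left(y + 3019\right) + X{\left(\left(-6 + 0\right) \left(-6\right) \right)} = \left(-11925 + 3019\right) + \left(\frac{9}{10} + \frac{3 \left(-6 + 0\right) \left(-6\right)}{44}\right) = -8906 + \left(\frac{9}{10} + \frac{3 \left(\left(-6\right) \left(-6\right)\right)}{44}\right) = -8906 + \left(\frac{9}{10} + \frac{3}{44} \cdot 36\right) = -8906 + \left(\frac{9}{10} + \frac{27}{11}\right) = -8906 + \frac{369}{110} = - \frac{979291}{110}$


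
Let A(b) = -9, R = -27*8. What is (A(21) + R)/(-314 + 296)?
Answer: 25/2 ≈ 12.500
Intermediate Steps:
R = -216
(A(21) + R)/(-314 + 296) = (-9 - 216)/(-314 + 296) = -225/(-18) = -225*(-1/18) = 25/2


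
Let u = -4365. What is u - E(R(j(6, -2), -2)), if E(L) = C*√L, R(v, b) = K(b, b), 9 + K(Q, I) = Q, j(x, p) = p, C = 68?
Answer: -4365 - 68*I*√11 ≈ -4365.0 - 225.53*I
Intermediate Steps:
K(Q, I) = -9 + Q
R(v, b) = -9 + b
E(L) = 68*√L
u - E(R(j(6, -2), -2)) = -4365 - 68*√(-9 - 2) = -4365 - 68*√(-11) = -4365 - 68*I*√11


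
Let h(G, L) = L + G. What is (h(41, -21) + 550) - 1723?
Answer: -1153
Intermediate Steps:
h(G, L) = G + L
(h(41, -21) + 550) - 1723 = ((41 - 21) + 550) - 1723 = (20 + 550) - 1723 = 570 - 1723 = -1153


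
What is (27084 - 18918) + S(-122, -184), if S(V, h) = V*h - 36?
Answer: 30578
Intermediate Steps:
S(V, h) = -36 + V*h
(27084 - 18918) + S(-122, -184) = (27084 - 18918) + (-36 - 122*(-184)) = 8166 + (-36 + 22448) = 8166 + 22412 = 30578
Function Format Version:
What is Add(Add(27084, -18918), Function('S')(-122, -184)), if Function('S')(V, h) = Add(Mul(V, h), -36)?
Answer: 30578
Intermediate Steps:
Function('S')(V, h) = Add(-36, Mul(V, h))
Add(Add(27084, -18918), Function('S')(-122, -184)) = Add(Add(27084, -18918), Add(-36, Mul(-122, -184))) = Add(8166, Add(-36, 22448)) = Add(8166, 22412) = 30578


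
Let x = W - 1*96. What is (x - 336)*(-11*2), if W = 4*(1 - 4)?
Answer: 9768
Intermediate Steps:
W = -12 (W = 4*(-3) = -12)
x = -108 (x = -12 - 1*96 = -12 - 96 = -108)
(x - 336)*(-11*2) = (-108 - 336)*(-11*2) = -444*(-22) = 9768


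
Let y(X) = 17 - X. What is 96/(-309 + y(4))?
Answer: -12/37 ≈ -0.32432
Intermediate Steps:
96/(-309 + y(4)) = 96/(-309 + (17 - 1*4)) = 96/(-309 + (17 - 4)) = 96/(-309 + 13) = 96/(-296) = 96*(-1/296) = -12/37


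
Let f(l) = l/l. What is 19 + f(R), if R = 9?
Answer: 20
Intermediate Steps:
f(l) = 1
19 + f(R) = 19 + 1 = 20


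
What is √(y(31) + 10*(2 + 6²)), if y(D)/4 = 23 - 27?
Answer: 2*√91 ≈ 19.079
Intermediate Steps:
y(D) = -16 (y(D) = 4*(23 - 27) = 4*(-4) = -16)
√(y(31) + 10*(2 + 6²)) = √(-16 + 10*(2 + 6²)) = √(-16 + 10*(2 + 36)) = √(-16 + 10*38) = √(-16 + 380) = √364 = 2*√91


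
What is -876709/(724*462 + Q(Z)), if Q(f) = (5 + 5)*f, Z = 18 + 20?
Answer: -876709/334868 ≈ -2.6181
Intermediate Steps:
Z = 38
Q(f) = 10*f
-876709/(724*462 + Q(Z)) = -876709/(724*462 + 10*38) = -876709/(334488 + 380) = -876709/334868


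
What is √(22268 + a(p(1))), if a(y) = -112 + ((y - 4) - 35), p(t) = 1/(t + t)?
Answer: 3*√9830/2 ≈ 148.72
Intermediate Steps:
p(t) = 1/(2*t)
a(y) = -151 + y (a(y) = -112 + ((-4 + y) - 35) = -112 + (-39 + y) = -151 + y)
√(22268 + a(p(1))) = √(22268 + (-151 + (½)/1)) = √(22268 + (-151 + (½)*1)) = √(22268 + (-151 + ½)) = √(22268 - 301/2) = √(44235/2) = 3*√9830/2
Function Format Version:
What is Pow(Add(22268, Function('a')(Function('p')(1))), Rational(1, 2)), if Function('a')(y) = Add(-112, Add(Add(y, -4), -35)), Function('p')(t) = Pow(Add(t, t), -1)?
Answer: Mul(Rational(3, 2), Pow(9830, Rational(1, 2))) ≈ 148.72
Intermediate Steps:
Function('p')(t) = Mul(Rational(1, 2), Pow(t, -1)) (Function('p')(t) = Pow(Mul(2, t), -1) = Mul(Rational(1, 2), Pow(t, -1)))
Function('a')(y) = Add(-151, y) (Function('a')(y) = Add(-112, Add(Add(-4, y), -35)) = Add(-112, Add(-39, y)) = Add(-151, y))
Pow(Add(22268, Function('a')(Function('p')(1))), Rational(1, 2)) = Pow(Add(22268, Add(-151, Mul(Rational(1, 2), Pow(1, -1)))), Rational(1, 2)) = Pow(Add(22268, Add(-151, Mul(Rational(1, 2), 1))), Rational(1, 2)) = Pow(Add(22268, Add(-151, Rational(1, 2))), Rational(1, 2)) = Pow(Add(22268, Rational(-301, 2)), Rational(1, 2)) = Pow(Rational(44235, 2), Rational(1, 2)) = Mul(Rational(3, 2), Pow(9830, Rational(1, 2)))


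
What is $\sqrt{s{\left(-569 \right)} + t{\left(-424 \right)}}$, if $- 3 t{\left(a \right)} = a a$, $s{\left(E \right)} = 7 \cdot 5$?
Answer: $\frac{i \sqrt{539013}}{3} \approx 244.73 i$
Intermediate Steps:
$s{\left(E \right)} = 35$
$t{\left(a \right)} = - \frac{a^{2}}{3}$ ($t{\left(a \right)} = - \frac{a a}{3} = - \frac{a^{2}}{3}$)
$\sqrt{s{\left(-569 \right)} + t{\left(-424 \right)}} = \sqrt{35 - \frac{\left(-424\right)^{2}}{3}} = \sqrt{35 - \frac{179776}{3}} = \sqrt{- \frac{179671}{3}} = \frac{i \sqrt{539013}}{3}$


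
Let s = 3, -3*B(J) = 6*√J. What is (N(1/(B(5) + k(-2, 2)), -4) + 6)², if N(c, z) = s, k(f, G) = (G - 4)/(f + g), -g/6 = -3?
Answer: 81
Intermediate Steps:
g = 18 (g = -6*(-3) = 18)
B(J) = -2*√J
k(f, G) = (-4 + G)/(18 + f) (k(f, G) = (G - 4)/(f + 18) = (-4 + G)/(18 + f))
N(c, z) = 3
(N(1/(B(5) + k(-2, 2)), -4) + 6)² = (3 + 6)² = 9² = 81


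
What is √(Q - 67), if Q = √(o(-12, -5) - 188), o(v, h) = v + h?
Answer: √(-67 + I*√205) ≈ 0.8697 + 8.2314*I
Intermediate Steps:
o(v, h) = h + v
Q = I*√205 (Q = √((-5 - 12) - 188) = √(-17 - 188) = √(-205) = I*√205 ≈ 14.318*I)
√(Q - 67) = √(I*√205 - 67) = √(-67 + I*√205)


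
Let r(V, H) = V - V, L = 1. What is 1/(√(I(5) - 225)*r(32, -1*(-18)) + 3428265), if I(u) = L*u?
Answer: 1/3428265 ≈ 2.9169e-7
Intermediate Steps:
r(V, H) = 0
I(u) = u (I(u) = 1*u = u)
1/(√(I(5) - 225)*r(32, -1*(-18)) + 3428265) = 1/(√(5 - 225)*0 + 3428265) = 1/(√(-220)*0 + 3428265) = 1/((2*I*√55)*0 + 3428265) = 1/(0 + 3428265) = 1/3428265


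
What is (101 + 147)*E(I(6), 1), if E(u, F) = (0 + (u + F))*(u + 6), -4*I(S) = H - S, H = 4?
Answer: 2418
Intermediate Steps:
I(S) = -1 + S/4 (I(S) = -(4 - S)/4 = -1 + S/4)
E(u, F) = (6 + u)*(F + u) (E(u, F) = (0 + (F + u))*(6 + u) = (F + u)*(6 + u) = (6 + u)*(F + u))
(101 + 147)*E(I(6), 1) = (101 + 147)*((-1 + (¼)*6)² + 6*1 + 6*(-1 + (¼)*6) + 1*(-1 + (¼)*6)) = 248*((-1 + 3/2)² + 6 + 6*(-1 + 3/2) + 1*(-1 + 3/2)) = 248*((½)² + 6 + 6*(½) + 1*(½)) = 248*(¼ + 6 + 3 + ½) = 248*(39/4) = 2418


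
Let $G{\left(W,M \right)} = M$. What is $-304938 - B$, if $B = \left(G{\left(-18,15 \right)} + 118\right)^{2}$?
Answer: $-322627$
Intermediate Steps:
$B = 17689$ ($B = \left(15 + 118\right)^{2} = 133^{2} = 17689$)
$-304938 - B = -304938 - 17689 = -322627$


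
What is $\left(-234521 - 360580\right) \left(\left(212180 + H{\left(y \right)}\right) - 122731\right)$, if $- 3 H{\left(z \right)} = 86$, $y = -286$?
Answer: $-53214129787$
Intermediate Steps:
$H{\left(z \right)} = - \frac{86}{3}$ ($H{\left(z \right)} = \left(- \frac{1}{3}\right) 86 = - \frac{86}{3}$)
$\left(-234521 - 360580\right) \left(\left(212180 + H{\left(y \right)}\right) - 122731\right) = \left(-234521 - 360580\right) \left(\left(212180 - \frac{86}{3}\right) - 122731\right) = - 595101 \left(\frac{636454}{3} - 122731\right) = \left(-595101\right) \frac{268261}{3} = -53214129787$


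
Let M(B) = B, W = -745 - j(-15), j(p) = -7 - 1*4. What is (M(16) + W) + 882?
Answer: 164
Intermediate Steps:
j(p) = -11 (j(p) = -7 - 4 = -11)
W = -734 (W = -745 - 1*(-11) = -745 + 11 = -734)
(M(16) + W) + 882 = (16 - 734) + 882 = -718 + 882 = 164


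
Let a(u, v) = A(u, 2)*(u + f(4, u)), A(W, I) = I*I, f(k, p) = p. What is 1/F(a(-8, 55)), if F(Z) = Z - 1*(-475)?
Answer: 1/411 ≈ 0.0024331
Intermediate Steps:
A(W, I) = I²
a(u, v) = 8*u (a(u, v) = 2²*(u + u) = 4*(2*u) = 8*u)
F(Z) = 475 + Z (F(Z) = Z + 475 = 475 + Z)
1/F(a(-8, 55)) = 1/(475 + 8*(-8)) = 1/(475 - 64) = 1/411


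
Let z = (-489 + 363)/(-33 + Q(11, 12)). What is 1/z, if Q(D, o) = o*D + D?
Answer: -55/63 ≈ -0.87302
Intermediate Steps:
Q(D, o) = D + D*o (Q(D, o) = D*o + D = D + D*o)
z = -63/55 (z = (-489 + 363)/(-33 + 11*(1 + 12)) = -126/(-33 + 11*13) = -126/(-33 + 143) = -126/110 = -126*1/110 = -63/55 ≈ -1.1455)
1/z = 1/(-63/55) = -55/63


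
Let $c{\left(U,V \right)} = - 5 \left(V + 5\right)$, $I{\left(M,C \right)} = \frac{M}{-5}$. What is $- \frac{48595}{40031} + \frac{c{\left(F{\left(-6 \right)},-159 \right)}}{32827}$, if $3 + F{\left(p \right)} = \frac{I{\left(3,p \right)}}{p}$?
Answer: $- \frac{1564404195}{1314097637} \approx -1.1905$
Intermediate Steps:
$I{\left(M,C \right)} = - \frac{M}{5}$ ($I{\left(M,C \right)} = M \left(- \frac{1}{5}\right) = - \frac{M}{5}$)
$F{\left(p \right)} = -3 - \frac{3}{5 p}$ ($F{\left(p \right)} = -3 + \frac{\left(- \frac{1}{5}\right) 3}{p} = -3 - \frac{3}{5 p}$)
$c{\left(U,V \right)} = -25 - 5 V$ ($c{\left(U,V \right)} = - 5 \left(5 + V\right) = -25 - 5 V$)
$- \frac{48595}{40031} + \frac{c{\left(F{\left(-6 \right)},-159 \right)}}{32827} = - \frac{48595}{40031} + \frac{-25 - -795}{32827} = \left(-48595\right) \frac{1}{40031} + \left(-25 + 795\right) \frac{1}{32827} = - \frac{48595}{40031} + 770 \cdot \frac{1}{32827} = - \frac{48595}{40031} + \frac{770}{32827} = - \frac{1564404195}{1314097637}$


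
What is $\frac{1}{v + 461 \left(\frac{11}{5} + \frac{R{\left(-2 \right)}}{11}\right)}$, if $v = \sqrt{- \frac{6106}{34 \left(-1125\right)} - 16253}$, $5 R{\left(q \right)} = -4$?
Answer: $\frac{2269399275}{2263149080497} - \frac{3630 i \sqrt{6605255905}}{2263149080497} \approx 0.0010028 - 0.00013036 i$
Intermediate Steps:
$R{\left(q \right)} = - \frac{4}{5}$ ($R{\left(q \right)} = \frac{1}{5} \left(-4\right) = - \frac{4}{5}$)
$v = \frac{2 i \sqrt{6605255905}}{1275}$ ($v = \sqrt{- \frac{6106}{-38250} - 16253} = \sqrt{\left(-6106\right) \left(- \frac{1}{38250}\right) - 16253} = \sqrt{\frac{3053}{19125} - 16253} = \sqrt{- \frac{310835572}{19125}} = \frac{2 i \sqrt{6605255905}}{1275} \approx 127.49 i$)
$\frac{1}{v + 461 \left(\frac{11}{5} + \frac{R{\left(-2 \right)}}{11}\right)} = \frac{1}{\frac{2 i \sqrt{6605255905}}{1275} + 461 \left(\frac{11}{5} - \frac{4}{5 \cdot 11}\right)} = \frac{1}{\frac{2 i \sqrt{6605255905}}{1275} + 461 \left(11 \cdot \frac{1}{5} - \frac{4}{55}\right)} = \frac{1}{\frac{2 i \sqrt{6605255905}}{1275} + 461 \left(\frac{11}{5} - \frac{4}{55}\right)} = \frac{1}{\frac{2 i \sqrt{6605255905}}{1275} + 461 \cdot \frac{117}{55}} = \frac{1}{\frac{2 i \sqrt{6605255905}}{1275} + \frac{53937}{55}} = \frac{1}{\frac{53937}{55} + \frac{2 i \sqrt{6605255905}}{1275}}$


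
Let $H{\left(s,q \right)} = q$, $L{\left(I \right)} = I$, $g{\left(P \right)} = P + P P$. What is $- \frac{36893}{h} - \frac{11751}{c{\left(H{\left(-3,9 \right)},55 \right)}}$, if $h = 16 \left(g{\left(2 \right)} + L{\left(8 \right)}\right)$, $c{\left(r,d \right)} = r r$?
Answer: $- \frac{1873519}{6048} \approx -309.77$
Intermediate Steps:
$g{\left(P \right)} = P + P^{2}$
$c{\left(r,d \right)} = r^{2}$
$h = 224$ ($h = 16 \left(2 \left(1 + 2\right) + 8\right) = 16 \left(2 \cdot 3 + 8\right) = 16 \left(6 + 8\right) = 16 \cdot 14 = 224$)
$- \frac{36893}{h} - \frac{11751}{c{\left(H{\left(-3,9 \right)},55 \right)}} = - \frac{36893}{224} - \frac{11751}{9^{2}} = \left(-36893\right) \frac{1}{224} - \frac{11751}{81} = - \frac{36893}{224} - \frac{3917}{27} = - \frac{1873519}{6048}$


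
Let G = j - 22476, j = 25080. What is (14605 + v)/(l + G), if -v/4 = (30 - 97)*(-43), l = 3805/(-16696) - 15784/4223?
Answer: 72410902616/61107057151 ≈ 1.1850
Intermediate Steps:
l = -279598179/70507208 (l = 3805*(-1/16696) - 15784*1/4223 = -3805/16696 - 15784/4223 = -279598179/70507208 ≈ -3.9655)
v = -11524 (v = -4*(30 - 97)*(-43) = -(-268)*(-43) = -4*2881 = -11524)
G = 2604 (G = 25080 - 22476 = 2604)
(14605 + v)/(l + G) = (14605 - 11524)/(-279598179/70507208 + 2604) = 3081/(183321171453/70507208) = 3081*(70507208/183321171453) = 72410902616/61107057151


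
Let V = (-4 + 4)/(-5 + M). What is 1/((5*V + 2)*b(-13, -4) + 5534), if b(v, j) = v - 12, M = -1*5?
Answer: 1/5484 ≈ 0.00018235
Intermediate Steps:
M = -5
V = 0 (V = (-4 + 4)/(-5 - 5) = 0/(-10) = 0*(-⅒) = 0)
b(v, j) = -12 + v
1/((5*V + 2)*b(-13, -4) + 5534) = 1/((5*0 + 2)*(-12 - 13) + 5534) = 1/((0 + 2)*(-25) + 5534) = 1/(2*(-25) + 5534) = 1/(-50 + 5534) = 1/5484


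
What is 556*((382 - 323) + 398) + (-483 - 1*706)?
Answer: 252903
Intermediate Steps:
556*((382 - 323) + 398) + (-483 - 1*706) = 556*(59 + 398) + (-483 - 706) = 556*457 - 1189 = 254092 - 1189 = 252903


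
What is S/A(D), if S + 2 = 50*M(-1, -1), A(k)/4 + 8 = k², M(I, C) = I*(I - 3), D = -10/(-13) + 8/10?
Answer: -418275/46792 ≈ -8.9390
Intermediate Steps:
D = 102/65 (D = -10*(-1/13) + 8*(⅒) = 10/13 + ⅘ = 102/65 ≈ 1.5692)
M(I, C) = I*(-3 + I)
A(k) = -32 + 4*k²
S = 198 (S = -2 + 50*(-(-3 - 1)) = -2 + 50*(-1*(-4)) = -2 + 50*4 = -2 + 200 = 198)
S/A(D) = 198/(-32 + 4*(102/65)²) = 198/(-32 + 4*(10404/4225)) = 198/(-32 + 41616/4225) = 198/(-93584/4225) = 198*(-4225/93584) = -418275/46792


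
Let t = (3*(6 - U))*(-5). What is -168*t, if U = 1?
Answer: 12600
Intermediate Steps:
t = -75 (t = (3*(6 - 1*1))*(-5) = (3*(6 - 1))*(-5) = (3*5)*(-5) = 15*(-5) = -75)
-168*t = -168*(-75) = 12600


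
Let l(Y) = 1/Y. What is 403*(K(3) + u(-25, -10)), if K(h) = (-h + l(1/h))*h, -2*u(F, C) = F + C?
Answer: 14105/2 ≈ 7052.5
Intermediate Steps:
u(F, C) = -C/2 - F/2 (u(F, C) = -(F + C)/2 = -(C + F)/2 = -C/2 - F/2)
K(h) = 0 (K(h) = (-h + 1/(1/h))*h = (-h + h)*h = 0*h = 0)
403*(K(3) + u(-25, -10)) = 403*(0 + (-½*(-10) - ½*(-25))) = 403*(0 + (5 + 25/2)) = 403*(0 + 35/2) = 403*(35/2) = 14105/2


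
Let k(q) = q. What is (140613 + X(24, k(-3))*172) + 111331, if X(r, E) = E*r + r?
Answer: 243688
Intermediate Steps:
X(r, E) = r + E*r
(140613 + X(24, k(-3))*172) + 111331 = (140613 + (24*(1 - 3))*172) + 111331 = (140613 + (24*(-2))*172) + 111331 = (140613 - 48*172) + 111331 = (140613 - 8256) + 111331 = 132357 + 111331 = 243688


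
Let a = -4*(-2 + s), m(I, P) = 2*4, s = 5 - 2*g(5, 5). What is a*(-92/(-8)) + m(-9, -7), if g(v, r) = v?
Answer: 330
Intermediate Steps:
s = -5 (s = 5 - 2*5 = 5 - 10 = -5)
m(I, P) = 8
a = 28 (a = -4*(-2 - 5) = -4*(-7) = 28)
a*(-92/(-8)) + m(-9, -7) = 28*(-92/(-8)) + 8 = 28*(-92*(-1/8)) + 8 = 28*(23/2) + 8 = 322 + 8 = 330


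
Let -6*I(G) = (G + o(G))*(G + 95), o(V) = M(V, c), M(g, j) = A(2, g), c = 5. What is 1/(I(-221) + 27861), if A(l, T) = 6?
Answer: 1/23346 ≈ 4.2834e-5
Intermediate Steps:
M(g, j) = 6
o(V) = 6
I(G) = -(6 + G)*(95 + G)/6 (I(G) = -(G + 6)*(G + 95)/6 = -(6 + G)*(95 + G)/6)
1/(I(-221) + 27861) = 1/((-95 - 101/6*(-221) - ⅙*(-221)²) + 27861) = 1/((-95 + 22321/6 - ⅙*48841) + 27861) = 1/((-95 + 22321/6 - 48841/6) + 27861) = 1/(-4515 + 27861) = 1/23346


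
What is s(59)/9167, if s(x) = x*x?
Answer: 3481/9167 ≈ 0.37973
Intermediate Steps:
s(x) = x²
s(59)/9167 = 59²/9167 = 3481*(1/9167) = 3481/9167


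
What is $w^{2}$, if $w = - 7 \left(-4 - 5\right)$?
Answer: $3969$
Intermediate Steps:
$w = 63$ ($w = \left(-7\right) \left(-9\right) = 63$)
$w^{2} = 63^{2} = 3969$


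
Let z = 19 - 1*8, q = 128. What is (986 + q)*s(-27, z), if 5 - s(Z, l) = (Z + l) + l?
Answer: 11140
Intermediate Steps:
z = 11 (z = 19 - 8 = 11)
s(Z, l) = 5 - Z - 2*l (s(Z, l) = 5 - ((Z + l) + l) = 5 - (Z + 2*l) = 5 + (-Z - 2*l) = 5 - Z - 2*l)
(986 + q)*s(-27, z) = (986 + 128)*(5 - 1*(-27) - 2*11) = 1114*(5 + 27 - 22) = 1114*10 = 11140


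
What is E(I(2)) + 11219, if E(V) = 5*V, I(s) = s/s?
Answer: 11224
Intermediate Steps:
I(s) = 1
E(I(2)) + 11219 = 5*1 + 11219 = 5 + 11219 = 11224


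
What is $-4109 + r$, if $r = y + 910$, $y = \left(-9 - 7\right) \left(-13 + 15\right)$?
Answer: $-3231$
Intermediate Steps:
$y = -32$ ($y = \left(-16\right) 2 = -32$)
$r = 878$ ($r = -32 + 910 = 878$)
$-4109 + r = -4109 + 878 = -3231$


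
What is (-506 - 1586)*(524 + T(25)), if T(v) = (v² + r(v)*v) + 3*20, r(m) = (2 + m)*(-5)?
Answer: 4531272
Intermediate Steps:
r(m) = -10 - 5*m
T(v) = 60 + v² + v*(-10 - 5*v) (T(v) = (v² + (-10 - 5*v)*v) + 3*20 = (v² + v*(-10 - 5*v)) + 60 = 60 + v² + v*(-10 - 5*v))
(-506 - 1586)*(524 + T(25)) = (-506 - 1586)*(524 + (60 - 10*25 - 4*25²)) = -2092*(524 + (60 - 250 - 4*625)) = -2092*(524 + (60 - 250 - 2500)) = -2092*(524 - 2690) = -2092*(-2166) = 4531272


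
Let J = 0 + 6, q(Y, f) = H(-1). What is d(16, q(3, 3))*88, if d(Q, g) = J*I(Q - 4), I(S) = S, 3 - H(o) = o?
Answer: 6336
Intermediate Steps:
H(o) = 3 - o
q(Y, f) = 4 (q(Y, f) = 3 - 1*(-1) = 3 + 1 = 4)
J = 6
d(Q, g) = -24 + 6*Q (d(Q, g) = 6*(Q - 4) = 6*(-4 + Q) = -24 + 6*Q)
d(16, q(3, 3))*88 = (-24 + 6*16)*88 = (-24 + 96)*88 = 72*88 = 6336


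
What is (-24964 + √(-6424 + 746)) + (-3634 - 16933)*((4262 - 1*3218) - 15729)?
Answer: 302001431 + I*√5678 ≈ 3.02e+8 + 75.353*I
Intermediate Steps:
(-24964 + √(-6424 + 746)) + (-3634 - 16933)*((4262 - 1*3218) - 15729) = (-24964 + √(-5678)) - 20567*((4262 - 3218) - 15729) = (-24964 + I*√5678) - 20567*(1044 - 15729) = (-24964 + I*√5678) - 20567*(-14685) = (-24964 + I*√5678) + 302026395 = 302001431 + I*√5678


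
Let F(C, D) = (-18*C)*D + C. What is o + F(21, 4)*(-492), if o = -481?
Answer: 733091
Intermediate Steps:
F(C, D) = C - 18*C*D (F(C, D) = -18*C*D + C = C - 18*C*D)
o + F(21, 4)*(-492) = -481 + (21*(1 - 18*4))*(-492) = -481 + (21*(1 - 72))*(-492) = -481 + (21*(-71))*(-492) = -481 - 1491*(-492) = -481 + 733572 = 733091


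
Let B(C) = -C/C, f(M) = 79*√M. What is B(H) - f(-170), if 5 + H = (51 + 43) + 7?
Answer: -1 - 79*I*√170 ≈ -1.0 - 1030.0*I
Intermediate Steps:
H = 96 (H = -5 + ((51 + 43) + 7) = -5 + (94 + 7) = -5 + 101 = 96)
B(C) = -1 (B(C) = -1*1 = -1)
B(H) - f(-170) = -1 - 79*√(-170) = -1 - 79*I*√170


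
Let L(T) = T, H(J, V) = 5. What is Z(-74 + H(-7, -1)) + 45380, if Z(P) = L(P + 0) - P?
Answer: 45380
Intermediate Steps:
Z(P) = 0 (Z(P) = (P + 0) - P = P - P = 0)
Z(-74 + H(-7, -1)) + 45380 = 0 + 45380 = 45380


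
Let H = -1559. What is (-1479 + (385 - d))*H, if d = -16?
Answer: 1680602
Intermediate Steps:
(-1479 + (385 - d))*H = (-1479 + (385 - 1*(-16)))*(-1559) = (-1479 + (385 + 16))*(-1559) = (-1479 + 401)*(-1559) = -1078*(-1559) = 1680602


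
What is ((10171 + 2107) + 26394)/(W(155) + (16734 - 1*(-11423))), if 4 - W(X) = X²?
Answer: 4834/517 ≈ 9.3501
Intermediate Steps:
W(X) = 4 - X²
((10171 + 2107) + 26394)/(W(155) + (16734 - 1*(-11423))) = ((10171 + 2107) + 26394)/((4 - 1*155²) + (16734 - 1*(-11423))) = (12278 + 26394)/((4 - 1*24025) + (16734 + 11423)) = 38672/((4 - 24025) + 28157) = 38672/(-24021 + 28157) = 38672/4136 = 38672*(1/4136) = 4834/517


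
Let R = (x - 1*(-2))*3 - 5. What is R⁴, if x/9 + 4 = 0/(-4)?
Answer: 131079601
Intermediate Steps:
x = -36 (x = -36 + 9*(0/(-4)) = -36 + 9*(0*(-¼)) = -36 + 9*0 = -36 + 0 = -36)
R = -107 (R = (-36 - 1*(-2))*3 - 5 = (-36 + 2)*3 - 5 = -34*3 - 5 = -102 - 5 = -107)
R⁴ = (-107)⁴ = 131079601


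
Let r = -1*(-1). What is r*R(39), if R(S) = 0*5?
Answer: 0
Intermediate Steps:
R(S) = 0
r = 1
r*R(39) = 1*0 = 0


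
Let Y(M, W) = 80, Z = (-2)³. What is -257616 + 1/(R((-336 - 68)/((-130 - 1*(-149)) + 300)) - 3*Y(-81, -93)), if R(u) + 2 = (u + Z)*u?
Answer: -6036442241569/23431938 ≈ -2.5762e+5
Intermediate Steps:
Z = -8
R(u) = -2 + u*(-8 + u) (R(u) = -2 + (u - 8)*u = -2 + (-8 + u)*u = -2 + u*(-8 + u))
-257616 + 1/(R((-336 - 68)/((-130 - 1*(-149)) + 300)) - 3*Y(-81, -93)) = -257616 + 1/((-2 + ((-336 - 68)/((-130 - 1*(-149)) + 300))² - 8*(-336 - 68)/((-130 - 1*(-149)) + 300)) - 3*80) = -257616 + 1/((-2 + (-404/((-130 + 149) + 300))² - (-3232)/((-130 + 149) + 300)) - 240) = -257616 + 1/((-2 + (-404/(19 + 300))² - (-3232)/(19 + 300)) - 240) = -257616 + 1/((-2 + (-404/319)² - (-3232)/319) - 240) = -257616 + 1/((-2 + (-404*1/319)² - (-3232)/319) - 240) = -257616 + 1/((-2 + (-404/319)² - 8*(-404/319)) - 240) = -257616 + 1/((-2 + 163216/101761 + 3232/319) - 240) = -257616 + 1/(990702/101761 - 240) = -257616 + 1/(-23431938/101761) = -257616 - 101761/23431938 = -6036442241569/23431938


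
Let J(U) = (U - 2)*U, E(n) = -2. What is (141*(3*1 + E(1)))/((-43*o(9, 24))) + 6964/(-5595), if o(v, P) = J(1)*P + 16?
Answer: -1606721/1924680 ≈ -0.83480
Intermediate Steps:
J(U) = U*(-2 + U) (J(U) = (-2 + U)*U = U*(-2 + U))
o(v, P) = 16 - P (o(v, P) = (1*(-2 + 1))*P + 16 = (1*(-1))*P + 16 = -P + 16 = 16 - P)
(141*(3*1 + E(1)))/((-43*o(9, 24))) + 6964/(-5595) = (141*(3*1 - 2))/((-43*(16 - 1*24))) + 6964/(-5595) = (141*(3 - 2))/((-43*(16 - 24))) + 6964*(-1/5595) = (141*1)/((-43*(-8))) - 6964/5595 = 141/344 - 6964/5595 = -1606721/1924680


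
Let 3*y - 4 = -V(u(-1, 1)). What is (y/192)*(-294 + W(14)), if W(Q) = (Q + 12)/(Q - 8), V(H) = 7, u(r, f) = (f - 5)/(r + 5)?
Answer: 869/576 ≈ 1.5087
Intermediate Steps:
u(r, f) = (-5 + f)/(5 + r)
y = -1 (y = 4/3 + (-1*7)/3 = 4/3 + (⅓)*(-7) = 4/3 - 7/3 = -1)
W(Q) = (12 + Q)/(-8 + Q)
(y/192)*(-294 + W(14)) = (-1/192)*(-294 + (12 + 14)/(-8 + 14)) = (-1*1/192)*(-294 + 26/6) = -(-294 + (⅙)*26)/192 = -(-294 + 13/3)/192 = -1/192*(-869/3) = 869/576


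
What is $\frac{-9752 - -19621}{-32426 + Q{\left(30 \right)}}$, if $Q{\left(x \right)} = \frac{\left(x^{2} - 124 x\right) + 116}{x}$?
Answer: $- \frac{148035}{487742} \approx -0.30351$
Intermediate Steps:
$Q{\left(x \right)} = \frac{116 + x^{2} - 124 x}{x}$
$\frac{-9752 - -19621}{-32426 + Q{\left(30 \right)}} = \frac{-9752 - -19621}{-32426 + \left(-124 + 30 + \frac{116}{30}\right)} = \frac{-9752 + 19621}{-32426 + \left(-124 + 30 + 116 \cdot \frac{1}{30}\right)} = \frac{9869}{-32426 + \left(-124 + 30 + \frac{58}{15}\right)} = \frac{9869}{-32426 - \frac{1352}{15}} = \frac{9869}{- \frac{487742}{15}} = 9869 \left(- \frac{15}{487742}\right) = - \frac{148035}{487742}$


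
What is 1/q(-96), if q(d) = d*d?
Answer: 1/9216 ≈ 0.00010851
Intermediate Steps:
q(d) = d²
1/q(-96) = 1/((-96)²) = 1/9216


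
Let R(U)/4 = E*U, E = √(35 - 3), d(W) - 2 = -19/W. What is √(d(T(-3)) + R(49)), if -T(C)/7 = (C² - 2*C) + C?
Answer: √(3927 + 1382976*√2)/42 ≈ 33.331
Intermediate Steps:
T(C) = -7*C² + 7*C (T(C) = -7*((C² - 2*C) + C) = -7*(C² - C) = -7*C² + 7*C)
d(W) = 2 - 19/W
E = 4*√2 (E = √32 = 4*√2 ≈ 5.6569)
R(U) = 16*U*√2 (R(U) = 4*((4*√2)*U) = 4*(4*U*√2) = 16*U*√2)
√(d(T(-3)) + R(49)) = √((2 - 19*(-1/(21*(1 - 1*(-3))))) + 16*49*√2) = √((2 - 19*(-1/(21*(1 + 3)))) + 784*√2) = √((2 - 19/(7*(-3)*4)) + 784*√2) = √((2 - 19/(-84)) + 784*√2) = √((2 - 19*(-1/84)) + 784*√2) = √((2 + 19/84) + 784*√2) = √(187/84 + 784*√2)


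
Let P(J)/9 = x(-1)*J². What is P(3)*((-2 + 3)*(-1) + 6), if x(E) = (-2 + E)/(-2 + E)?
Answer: 405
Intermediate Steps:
x(E) = 1
P(J) = 9*J² (P(J) = 9*(1*J²) = 9*J²)
P(3)*((-2 + 3)*(-1) + 6) = (9*3²)*((-2 + 3)*(-1) + 6) = (9*9)*(1*(-1) + 6) = 81*(-1 + 6) = 81*5 = 405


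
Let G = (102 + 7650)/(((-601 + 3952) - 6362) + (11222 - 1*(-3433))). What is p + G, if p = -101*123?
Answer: -36161415/2911 ≈ -12422.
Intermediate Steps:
G = 1938/2911 (G = 7752/((3351 - 6362) + (11222 + 3433)) = 7752/(-3011 + 14655) = 7752/11644 = 7752*(1/11644) = 1938/2911 ≈ 0.66575)
p = -12423
p + G = -12423 + 1938/2911 = -36161415/2911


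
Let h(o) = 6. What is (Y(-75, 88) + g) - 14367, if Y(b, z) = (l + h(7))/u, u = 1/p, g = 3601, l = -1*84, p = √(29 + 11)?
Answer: -10766 - 156*√10 ≈ -11259.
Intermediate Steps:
p = 2*√10 (p = √40 = 2*√10 ≈ 6.3246)
l = -84
u = √10/20 (u = 1/(2*√10) = √10/20 ≈ 0.15811)
Y(b, z) = -156*√10 (Y(b, z) = (-84 + 6)/((√10/20)) = -156*√10)
(Y(-75, 88) + g) - 14367 = (-156*√10 + 3601) - 14367 = (3601 - 156*√10) - 14367 = -10766 - 156*√10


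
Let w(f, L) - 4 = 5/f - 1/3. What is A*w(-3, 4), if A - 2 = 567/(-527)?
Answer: 974/527 ≈ 1.8482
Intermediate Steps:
w(f, L) = 11/3 + 5/f (w(f, L) = 4 + (5/f - 1/3) = 4 + (-1/3 + 5/f) = 11/3 + 5/f)
A = 487/527 (A = 2 + 567/(-527) = 2 + 567*(-1/527) = 2 - 567/527 = 487/527 ≈ 0.92410)
A*w(-3, 4) = 487*(11/3 + 5/(-3))/527 = 487*(11/3 + 5*(-1/3))/527 = 487*(11/3 - 5/3)/527 = (487/527)*2 = 974/527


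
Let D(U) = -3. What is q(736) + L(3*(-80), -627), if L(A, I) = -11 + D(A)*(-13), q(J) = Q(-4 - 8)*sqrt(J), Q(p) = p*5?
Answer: 28 - 240*sqrt(46) ≈ -1599.8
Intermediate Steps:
Q(p) = 5*p
q(J) = -60*sqrt(J) (q(J) = (5*(-4 - 8))*sqrt(J) = (5*(-12))*sqrt(J) = -60*sqrt(J))
L(A, I) = 28 (L(A, I) = -11 - 3*(-13) = -11 + 39 = 28)
q(736) + L(3*(-80), -627) = -240*sqrt(46) + 28 = 28 - 240*sqrt(46)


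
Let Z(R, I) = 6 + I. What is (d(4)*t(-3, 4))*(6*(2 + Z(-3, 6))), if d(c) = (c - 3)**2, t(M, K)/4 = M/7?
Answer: -144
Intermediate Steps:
t(M, K) = 4*M/7 (t(M, K) = 4*(M/7) = 4*M/7)
d(c) = (-3 + c)**2
(d(4)*t(-3, 4))*(6*(2 + Z(-3, 6))) = ((-3 + 4)**2*((4/7)*(-3)))*(6*(2 + (6 + 6))) = (1**2*(-12/7))*(6*(2 + 12)) = (1*(-12/7))*(6*14) = -12/7*84 = -144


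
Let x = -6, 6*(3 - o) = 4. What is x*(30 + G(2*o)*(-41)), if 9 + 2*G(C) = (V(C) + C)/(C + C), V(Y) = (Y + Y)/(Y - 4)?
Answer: -1041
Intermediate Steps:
o = 7/3 (o = 3 - 1/6*4 = 3 - 2/3 = 7/3 ≈ 2.3333)
V(Y) = 2*Y/(-4 + Y) (V(Y) = (2*Y)/(-4 + Y) = 2*Y/(-4 + Y))
G(C) = -9/2 + (C + 2*C/(-4 + C))/(4*C) (G(C) = -9/2 + ((2*C/(-4 + C) + C)/(C + C))/2 = -9/2 + ((C + 2*C/(-4 + C))/((2*C)))/2 = -9/2 + ((C + 2*C/(-4 + C))*(1/(2*C)))/2 = -9/2 + ((C + 2*C/(-4 + C))/(2*C))/2 = -9/2 + (C + 2*C/(-4 + C))/(4*C))
x*(30 + G(2*o)*(-41)) = -6*(30 + ((70 - 34*7/3)/(4*(-4 + 2*(7/3))))*(-41)) = -6*(30 + ((70 - 17*14/3)/(4*(-4 + 14/3)))*(-41)) = -6*(30 + ((70 - 238/3)/(4*(2/3)))*(-41)) = -6*(30 + ((1/4)*(3/2)*(-28/3))*(-41)) = -6*(30 - 7/2*(-41)) = -6*(30 + 287/2) = -6*347/2 = -1041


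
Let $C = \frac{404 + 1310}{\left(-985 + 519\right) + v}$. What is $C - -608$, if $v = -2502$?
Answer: $\frac{901415}{1484} \approx 607.42$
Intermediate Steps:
$C = - \frac{857}{1484}$ ($C = \frac{404 + 1310}{\left(-985 + 519\right) - 2502} = \frac{1714}{-466 - 2502} = \frac{1714}{-2968} = 1714 \left(- \frac{1}{2968}\right) = - \frac{857}{1484} \approx -0.57749$)
$C - -608 = - \frac{857}{1484} - -608 = - \frac{857}{1484} + 608 = \frac{901415}{1484}$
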